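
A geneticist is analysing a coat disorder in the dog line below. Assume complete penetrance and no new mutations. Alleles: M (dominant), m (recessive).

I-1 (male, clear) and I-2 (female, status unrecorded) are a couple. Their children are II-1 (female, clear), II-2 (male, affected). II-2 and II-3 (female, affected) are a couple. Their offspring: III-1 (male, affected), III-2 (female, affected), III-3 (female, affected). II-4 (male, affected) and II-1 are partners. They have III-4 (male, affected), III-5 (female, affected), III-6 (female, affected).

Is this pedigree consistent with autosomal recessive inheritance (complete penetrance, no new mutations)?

A consistent assignment under autosomal recessive exists: I-1 Mm, I-2 Mm, II-1 Mm, II-2 mm, II-3 mm, II-4 mm, III-1 mm, III-2 mm, III-3 mm, III-4 mm, III-5 mm, III-6 mm.
In this assignment every recorded phenotype matches its genotype and every non-founder's genotype is obtainable from its parents' genotypes, so the pedigree is consistent.

Yes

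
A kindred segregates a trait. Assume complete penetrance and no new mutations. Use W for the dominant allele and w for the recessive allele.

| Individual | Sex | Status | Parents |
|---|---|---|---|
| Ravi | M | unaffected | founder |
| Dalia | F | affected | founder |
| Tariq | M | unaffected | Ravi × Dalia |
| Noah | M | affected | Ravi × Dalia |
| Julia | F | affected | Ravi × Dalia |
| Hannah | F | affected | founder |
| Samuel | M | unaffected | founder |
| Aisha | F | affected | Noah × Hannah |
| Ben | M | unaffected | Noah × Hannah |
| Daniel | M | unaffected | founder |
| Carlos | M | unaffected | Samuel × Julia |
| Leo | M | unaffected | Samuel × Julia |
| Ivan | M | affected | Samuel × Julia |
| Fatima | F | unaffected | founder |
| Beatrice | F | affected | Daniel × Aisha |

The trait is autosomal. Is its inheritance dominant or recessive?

Noah and Hannah are both affected yet have an unaffected child Ben. Under a recessive model two affected parents are homozygous and every child would be affected, so the trait cannot be recessive.

dominant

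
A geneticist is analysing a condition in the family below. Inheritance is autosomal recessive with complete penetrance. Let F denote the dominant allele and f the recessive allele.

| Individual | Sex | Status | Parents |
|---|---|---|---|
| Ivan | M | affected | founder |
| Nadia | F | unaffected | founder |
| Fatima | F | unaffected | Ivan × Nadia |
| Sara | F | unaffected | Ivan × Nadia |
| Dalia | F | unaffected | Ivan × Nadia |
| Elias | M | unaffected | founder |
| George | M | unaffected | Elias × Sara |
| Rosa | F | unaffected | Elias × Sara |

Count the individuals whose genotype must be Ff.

3

Obligate heterozygotes: Fatima is unaffected so carries F and received f from Ivan (ff), so Fatima is Ff; Sara is unaffected so carries F and received f from Ivan (ff), so Sara is Ff; Dalia is unaffected so carries F and received f from Ivan (ff), so Dalia is Ff.
Every other individual is either homozygous by phenotype or has at least one consistent homozygous assignment, so the count is 3.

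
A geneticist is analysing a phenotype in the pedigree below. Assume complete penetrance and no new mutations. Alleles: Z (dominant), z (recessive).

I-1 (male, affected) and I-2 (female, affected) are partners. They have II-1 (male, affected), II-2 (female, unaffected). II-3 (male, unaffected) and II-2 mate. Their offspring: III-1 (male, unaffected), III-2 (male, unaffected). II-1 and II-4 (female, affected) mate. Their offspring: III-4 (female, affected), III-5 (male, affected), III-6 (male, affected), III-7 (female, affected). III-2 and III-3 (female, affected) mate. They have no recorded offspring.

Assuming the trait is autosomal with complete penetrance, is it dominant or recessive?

I-1 and I-2 are both affected yet have an unaffected child II-2. Under a recessive model two affected parents are homozygous and every child would be affected, so the trait cannot be recessive.

dominant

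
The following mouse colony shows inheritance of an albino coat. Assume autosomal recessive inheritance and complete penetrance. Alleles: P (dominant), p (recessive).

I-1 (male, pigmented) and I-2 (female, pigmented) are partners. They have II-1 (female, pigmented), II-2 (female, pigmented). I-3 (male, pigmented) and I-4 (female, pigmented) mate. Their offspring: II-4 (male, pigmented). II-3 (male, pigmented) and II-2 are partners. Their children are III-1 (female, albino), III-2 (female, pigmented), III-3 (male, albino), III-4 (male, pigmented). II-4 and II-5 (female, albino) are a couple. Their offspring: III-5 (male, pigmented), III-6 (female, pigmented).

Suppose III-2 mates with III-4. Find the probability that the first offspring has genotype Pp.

4/9

II-3 is pigmented so carries P and passed p to III-1 (pp), so II-3 is Pp.
II-2 is pigmented so carries P and passed p to III-1 (pp), so II-2 is Pp.
III-2 is a pigmented offspring of II-3 (Pp) × II-2 (Pp), whose cross gives 1/4 PP : 1/2 Pp : 1/4 pp; conditioning on being pigmented, III-2 is PP with probability 1/3, Pp with probability 2/3.
III-4 is a pigmented offspring of II-3 (Pp) × II-2 (Pp), whose cross gives 1/4 PP : 1/2 Pp : 1/4 pp; conditioning on being pigmented, III-4 is PP with probability 1/3, Pp with probability 2/3.
Summing over parental genotype combinations, P(offspring has genotype Pp) = 2/9·1/2 + 2/9·1/2 + 4/9·1/2 = 4/9.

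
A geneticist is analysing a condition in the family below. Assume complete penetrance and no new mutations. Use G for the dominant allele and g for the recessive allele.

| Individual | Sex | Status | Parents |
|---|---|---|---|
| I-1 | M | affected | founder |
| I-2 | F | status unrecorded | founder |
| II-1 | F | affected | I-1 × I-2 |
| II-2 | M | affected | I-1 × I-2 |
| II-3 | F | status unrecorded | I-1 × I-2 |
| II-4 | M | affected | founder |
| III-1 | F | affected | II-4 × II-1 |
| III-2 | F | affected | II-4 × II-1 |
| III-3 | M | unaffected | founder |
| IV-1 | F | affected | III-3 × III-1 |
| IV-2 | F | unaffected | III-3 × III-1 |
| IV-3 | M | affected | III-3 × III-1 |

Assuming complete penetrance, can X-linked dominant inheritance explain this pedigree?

Yes

A consistent assignment under X-linked dominant exists: I-1 X^G Y, I-2 X^G X^g, II-1 X^G X^g, II-2 X^G Y, II-3 X^G X^G, II-4 X^G Y, III-1 X^G X^g, III-2 X^G X^G, III-3 X^g Y, IV-1 X^G X^g, IV-2 X^g X^g, IV-3 X^G Y.
In this assignment every recorded phenotype matches its genotype and every non-founder's genotype is obtainable from its parents' genotypes, so the pedigree is consistent.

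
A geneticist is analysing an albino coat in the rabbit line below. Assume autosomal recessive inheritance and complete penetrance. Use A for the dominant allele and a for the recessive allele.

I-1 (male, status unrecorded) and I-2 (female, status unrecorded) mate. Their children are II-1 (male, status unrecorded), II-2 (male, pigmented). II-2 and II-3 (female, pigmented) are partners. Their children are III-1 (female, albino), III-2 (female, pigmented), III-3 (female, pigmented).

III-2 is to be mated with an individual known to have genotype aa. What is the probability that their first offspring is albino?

II-2 is pigmented so carries A and passed a to III-1 (aa), so II-2 is Aa.
II-3 is pigmented so carries A and passed a to III-1 (aa), so II-3 is Aa.
III-2 is a pigmented offspring of II-2 (Aa) × II-3 (Aa), whose cross gives 1/4 AA : 1/2 Aa : 1/4 aa; conditioning on being pigmented, III-2 is AA with probability 1/3, Aa with probability 2/3.
Summing over parental genotype combinations, P(offspring is albino) = 2/3·1/2 = 1/3.

1/3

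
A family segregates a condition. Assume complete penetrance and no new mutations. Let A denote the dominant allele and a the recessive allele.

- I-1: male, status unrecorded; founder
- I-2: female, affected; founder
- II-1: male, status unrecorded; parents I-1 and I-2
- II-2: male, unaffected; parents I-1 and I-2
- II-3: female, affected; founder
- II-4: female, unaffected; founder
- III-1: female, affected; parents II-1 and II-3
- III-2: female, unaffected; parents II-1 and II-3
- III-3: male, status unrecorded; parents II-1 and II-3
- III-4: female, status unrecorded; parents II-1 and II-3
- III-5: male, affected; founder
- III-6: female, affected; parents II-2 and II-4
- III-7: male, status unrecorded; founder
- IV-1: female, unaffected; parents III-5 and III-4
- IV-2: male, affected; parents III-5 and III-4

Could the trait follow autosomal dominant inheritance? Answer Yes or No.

Under autosomal dominant, III-6 (affected, female) cannot arise from II-2 (unaffected) × II-4 (unaffected).

No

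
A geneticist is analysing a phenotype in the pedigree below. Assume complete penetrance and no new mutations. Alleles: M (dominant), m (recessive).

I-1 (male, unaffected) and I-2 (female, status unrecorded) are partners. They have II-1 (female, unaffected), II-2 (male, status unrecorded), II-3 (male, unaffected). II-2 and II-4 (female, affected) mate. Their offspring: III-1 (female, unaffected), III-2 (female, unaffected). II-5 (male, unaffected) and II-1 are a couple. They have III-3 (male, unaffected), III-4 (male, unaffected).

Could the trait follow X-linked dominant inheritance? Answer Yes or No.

Yes

A consistent assignment under X-linked dominant exists: I-1 X^m Y, I-2 X^M X^m, II-1 X^m X^m, II-2 X^m Y, II-3 X^m Y, II-4 X^M X^m, II-5 X^m Y, III-1 X^m X^m, III-2 X^m X^m, III-3 X^m Y, III-4 X^m Y.
In this assignment every recorded phenotype matches its genotype and every non-founder's genotype is obtainable from its parents' genotypes, so the pedigree is consistent.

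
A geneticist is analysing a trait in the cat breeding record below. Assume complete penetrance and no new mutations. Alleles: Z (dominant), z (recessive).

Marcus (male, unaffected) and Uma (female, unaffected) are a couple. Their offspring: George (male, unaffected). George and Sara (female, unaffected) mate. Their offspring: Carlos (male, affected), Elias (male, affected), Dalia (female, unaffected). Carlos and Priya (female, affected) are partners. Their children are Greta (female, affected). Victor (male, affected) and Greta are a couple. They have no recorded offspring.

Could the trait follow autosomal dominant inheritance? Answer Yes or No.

Under autosomal dominant, Carlos (affected, male) cannot arise from George (unaffected) × Sara (unaffected).

No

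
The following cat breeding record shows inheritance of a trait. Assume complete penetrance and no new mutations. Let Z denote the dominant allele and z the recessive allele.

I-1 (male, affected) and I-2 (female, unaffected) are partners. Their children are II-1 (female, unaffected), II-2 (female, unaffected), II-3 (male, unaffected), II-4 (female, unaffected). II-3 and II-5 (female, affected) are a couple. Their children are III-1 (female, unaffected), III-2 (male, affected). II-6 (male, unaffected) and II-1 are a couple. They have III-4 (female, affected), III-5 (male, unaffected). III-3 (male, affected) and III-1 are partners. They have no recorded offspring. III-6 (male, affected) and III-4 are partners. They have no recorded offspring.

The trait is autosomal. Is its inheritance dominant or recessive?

recessive

II-6 and II-1 are both unaffected yet have an affected child III-4. Under dominance, an affected child requires at least one affected parent, so the trait cannot be dominant.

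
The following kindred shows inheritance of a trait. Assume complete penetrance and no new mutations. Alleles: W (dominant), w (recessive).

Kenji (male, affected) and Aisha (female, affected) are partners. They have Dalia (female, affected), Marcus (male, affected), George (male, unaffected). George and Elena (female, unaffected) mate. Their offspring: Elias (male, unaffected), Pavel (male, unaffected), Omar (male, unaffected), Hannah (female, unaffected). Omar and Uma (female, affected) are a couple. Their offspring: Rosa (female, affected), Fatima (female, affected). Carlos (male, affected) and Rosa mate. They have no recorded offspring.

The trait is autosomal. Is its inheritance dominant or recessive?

dominant

Kenji and Aisha are both affected yet have an unaffected child George. Under a recessive model two affected parents are homozygous and every child would be affected, so the trait cannot be recessive.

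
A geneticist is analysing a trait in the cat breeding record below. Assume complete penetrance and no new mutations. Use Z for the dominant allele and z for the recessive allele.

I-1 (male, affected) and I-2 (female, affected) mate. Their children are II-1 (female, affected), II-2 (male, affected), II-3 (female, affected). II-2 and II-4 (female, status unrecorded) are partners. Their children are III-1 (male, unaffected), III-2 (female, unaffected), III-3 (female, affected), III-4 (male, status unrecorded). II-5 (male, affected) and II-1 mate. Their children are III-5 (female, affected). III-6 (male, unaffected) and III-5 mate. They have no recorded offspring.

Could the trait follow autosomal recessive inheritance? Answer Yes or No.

Yes

A consistent assignment under autosomal recessive exists: I-1 zz, I-2 zz, II-1 zz, II-2 zz, II-3 zz, II-4 Zz, II-5 zz, III-1 Zz, III-2 Zz, III-3 zz, III-4 Zz, III-5 zz, III-6 ZZ.
In this assignment every recorded phenotype matches its genotype and every non-founder's genotype is obtainable from its parents' genotypes, so the pedigree is consistent.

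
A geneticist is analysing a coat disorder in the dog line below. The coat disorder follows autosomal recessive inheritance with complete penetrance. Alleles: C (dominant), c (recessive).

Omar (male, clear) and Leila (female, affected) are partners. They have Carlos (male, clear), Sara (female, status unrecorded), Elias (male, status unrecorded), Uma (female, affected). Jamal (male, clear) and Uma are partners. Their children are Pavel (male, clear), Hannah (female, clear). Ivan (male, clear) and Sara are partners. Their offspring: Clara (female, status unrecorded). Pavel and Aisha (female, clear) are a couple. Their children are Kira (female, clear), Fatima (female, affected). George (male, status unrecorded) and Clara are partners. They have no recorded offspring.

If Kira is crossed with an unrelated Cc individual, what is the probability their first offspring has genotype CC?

1/3

Pavel is clear so carries C and received c from Uma (cc), so Pavel is Cc.
Aisha is clear so carries C and passed c to Fatima (cc), so Aisha is Cc.
Kira is a clear offspring of Pavel (Cc) × Aisha (Cc), whose cross gives 1/4 CC : 1/2 Cc : 1/4 cc; conditioning on being clear, Kira is CC with probability 1/3, Cc with probability 2/3.
Summing over parental genotype combinations, P(offspring has genotype CC) = 1/3·1/2 + 2/3·1/4 = 1/3.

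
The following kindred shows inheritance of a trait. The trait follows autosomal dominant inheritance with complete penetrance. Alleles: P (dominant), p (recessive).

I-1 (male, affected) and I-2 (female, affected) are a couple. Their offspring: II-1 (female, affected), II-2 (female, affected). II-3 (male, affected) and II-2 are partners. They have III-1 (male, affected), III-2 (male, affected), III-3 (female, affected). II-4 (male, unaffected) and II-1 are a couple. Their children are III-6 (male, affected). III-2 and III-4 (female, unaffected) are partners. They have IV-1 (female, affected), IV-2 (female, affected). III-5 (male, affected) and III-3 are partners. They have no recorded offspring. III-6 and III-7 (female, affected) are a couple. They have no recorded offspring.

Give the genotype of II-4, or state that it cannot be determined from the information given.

II-4 is unaffected, so II-4 is pp.

pp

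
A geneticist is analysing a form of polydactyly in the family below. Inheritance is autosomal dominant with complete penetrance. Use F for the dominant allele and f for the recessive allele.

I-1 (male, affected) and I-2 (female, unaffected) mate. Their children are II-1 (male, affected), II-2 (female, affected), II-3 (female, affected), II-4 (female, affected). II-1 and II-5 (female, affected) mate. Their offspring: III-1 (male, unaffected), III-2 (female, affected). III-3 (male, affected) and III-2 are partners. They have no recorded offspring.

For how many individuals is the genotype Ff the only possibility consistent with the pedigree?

5

Obligate heterozygotes: II-1 is affected so carries F and received f from I-2 (ff), so II-1 is Ff; II-2 is affected so carries F and received f from I-2 (ff), so II-2 is Ff; II-3 is affected so carries F and received f from I-2 (ff), so II-3 is Ff; II-4 is affected so carries F and received f from I-2 (ff), so II-4 is Ff; II-5 is affected so carries F and passed f to III-1 (ff), so II-5 is Ff.
Every other individual is either homozygous by phenotype or has at least one consistent homozygous assignment, so the count is 5.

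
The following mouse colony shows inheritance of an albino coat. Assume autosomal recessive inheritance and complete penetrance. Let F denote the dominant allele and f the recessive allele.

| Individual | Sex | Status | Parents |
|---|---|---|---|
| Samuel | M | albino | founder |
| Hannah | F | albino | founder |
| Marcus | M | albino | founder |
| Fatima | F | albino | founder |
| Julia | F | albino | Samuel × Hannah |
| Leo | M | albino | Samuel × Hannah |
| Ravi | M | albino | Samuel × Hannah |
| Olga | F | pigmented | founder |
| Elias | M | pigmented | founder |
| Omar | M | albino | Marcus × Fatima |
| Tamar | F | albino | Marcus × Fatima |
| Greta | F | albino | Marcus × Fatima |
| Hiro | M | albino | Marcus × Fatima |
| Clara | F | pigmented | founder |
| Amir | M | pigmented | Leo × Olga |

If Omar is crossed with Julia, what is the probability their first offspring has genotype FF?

0

Omar is albino, so Omar is ff.
Julia is albino, so Julia is ff.
The cross gives 1 ff, so P(offspring has genotype FF) = 0.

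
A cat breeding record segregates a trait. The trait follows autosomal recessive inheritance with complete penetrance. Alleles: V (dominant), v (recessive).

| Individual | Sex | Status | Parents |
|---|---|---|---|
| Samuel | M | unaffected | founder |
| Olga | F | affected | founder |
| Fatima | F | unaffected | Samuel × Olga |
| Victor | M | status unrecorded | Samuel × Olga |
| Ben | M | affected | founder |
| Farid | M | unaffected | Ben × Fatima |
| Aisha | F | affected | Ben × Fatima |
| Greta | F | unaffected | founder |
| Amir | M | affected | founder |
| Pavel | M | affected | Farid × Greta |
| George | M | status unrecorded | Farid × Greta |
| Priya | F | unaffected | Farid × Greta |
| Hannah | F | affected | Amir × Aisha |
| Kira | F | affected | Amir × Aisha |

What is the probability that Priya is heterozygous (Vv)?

2/3

Farid is unaffected so carries V and received v from Ben (vv), so Farid is Vv.
Greta is unaffected so carries V and passed v to Pavel (vv), so Greta is Vv.
Their cross gives offspring ratios 1/4 VV : 1/2 Vv : 1/4 vv. Conditioning on Priya being unaffected, P(Vv) = 1/2 / 3/4 = 2/3.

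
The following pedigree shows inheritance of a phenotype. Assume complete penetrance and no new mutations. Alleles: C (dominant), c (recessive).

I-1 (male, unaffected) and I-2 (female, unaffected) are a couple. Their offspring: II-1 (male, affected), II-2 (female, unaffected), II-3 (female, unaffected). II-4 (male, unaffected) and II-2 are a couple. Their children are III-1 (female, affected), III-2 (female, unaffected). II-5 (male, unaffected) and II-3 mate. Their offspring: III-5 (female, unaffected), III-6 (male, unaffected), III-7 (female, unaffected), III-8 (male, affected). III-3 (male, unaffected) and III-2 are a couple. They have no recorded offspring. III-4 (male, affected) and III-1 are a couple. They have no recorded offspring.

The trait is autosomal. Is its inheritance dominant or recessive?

recessive

I-1 and I-2 are both unaffected yet have an affected child II-1. Under dominance, an affected child requires at least one affected parent, so the trait cannot be dominant.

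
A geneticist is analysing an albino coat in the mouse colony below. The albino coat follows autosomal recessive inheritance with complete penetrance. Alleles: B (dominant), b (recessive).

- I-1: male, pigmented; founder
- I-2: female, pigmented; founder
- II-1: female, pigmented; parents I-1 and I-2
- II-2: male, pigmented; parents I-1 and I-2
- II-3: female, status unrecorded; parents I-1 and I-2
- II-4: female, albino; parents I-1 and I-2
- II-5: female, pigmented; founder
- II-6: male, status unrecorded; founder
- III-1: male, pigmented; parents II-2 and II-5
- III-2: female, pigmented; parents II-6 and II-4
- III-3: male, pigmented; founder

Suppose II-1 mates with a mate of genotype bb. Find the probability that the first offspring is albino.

1/3

I-1 is pigmented so carries B and passed b to II-4 (bb), so I-1 is Bb.
I-2 is pigmented so carries B and passed b to II-4 (bb), so I-2 is Bb.
II-1 is a pigmented offspring of I-1 (Bb) × I-2 (Bb), whose cross gives 1/4 BB : 1/2 Bb : 1/4 bb; conditioning on being pigmented, II-1 is BB with probability 1/3, Bb with probability 2/3.
Summing over parental genotype combinations, P(offspring is albino) = 2/3·1/2 = 1/3.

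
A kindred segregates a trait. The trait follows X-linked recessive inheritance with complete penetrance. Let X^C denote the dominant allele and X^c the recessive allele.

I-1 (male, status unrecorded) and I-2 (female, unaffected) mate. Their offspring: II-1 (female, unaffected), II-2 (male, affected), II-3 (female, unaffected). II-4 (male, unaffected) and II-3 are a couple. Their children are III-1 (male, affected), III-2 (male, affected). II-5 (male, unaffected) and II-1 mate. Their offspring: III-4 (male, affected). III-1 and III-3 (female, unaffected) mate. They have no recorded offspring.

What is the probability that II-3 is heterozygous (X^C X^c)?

1

II-3 is unaffected so carries C and passed c to III-1 (X^c Y), so II-3 is X^C X^c, giving P(X^C X^c) = 1.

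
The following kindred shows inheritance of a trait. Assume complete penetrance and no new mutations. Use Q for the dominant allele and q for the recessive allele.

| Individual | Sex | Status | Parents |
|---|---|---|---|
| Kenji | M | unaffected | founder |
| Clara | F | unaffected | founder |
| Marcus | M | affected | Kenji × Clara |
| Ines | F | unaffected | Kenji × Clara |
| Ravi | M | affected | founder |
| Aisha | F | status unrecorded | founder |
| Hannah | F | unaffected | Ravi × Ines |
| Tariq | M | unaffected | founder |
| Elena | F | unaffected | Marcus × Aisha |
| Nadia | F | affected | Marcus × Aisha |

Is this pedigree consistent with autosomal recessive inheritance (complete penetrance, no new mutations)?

A consistent assignment under autosomal recessive exists: Kenji Qq, Clara Qq, Marcus qq, Ines QQ, Ravi qq, Aisha Qq, Hannah Qq, Tariq QQ, Elena Qq, Nadia qq.
In this assignment every recorded phenotype matches its genotype and every non-founder's genotype is obtainable from its parents' genotypes, so the pedigree is consistent.

Yes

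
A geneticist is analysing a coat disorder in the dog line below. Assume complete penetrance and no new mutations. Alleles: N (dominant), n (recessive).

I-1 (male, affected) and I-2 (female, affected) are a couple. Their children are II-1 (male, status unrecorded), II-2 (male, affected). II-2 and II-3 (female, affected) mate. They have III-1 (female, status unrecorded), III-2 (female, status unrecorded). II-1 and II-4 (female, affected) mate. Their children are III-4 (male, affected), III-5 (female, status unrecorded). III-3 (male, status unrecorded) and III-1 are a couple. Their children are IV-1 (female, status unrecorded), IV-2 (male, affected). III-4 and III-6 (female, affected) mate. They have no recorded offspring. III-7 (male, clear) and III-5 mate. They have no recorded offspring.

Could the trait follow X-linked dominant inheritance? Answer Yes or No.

A consistent assignment under X-linked dominant exists: I-1 X^N Y, I-2 X^N X^N, II-1 X^N Y, II-2 X^N Y, II-3 X^N X^N, II-4 X^N X^N, III-1 X^N X^N, III-2 X^N X^N, III-3 X^N Y, III-4 X^N Y, III-5 X^N X^N, III-6 X^N X^N, III-7 X^n Y, IV-1 X^N X^N, IV-2 X^N Y.
In this assignment every recorded phenotype matches its genotype and every non-founder's genotype is obtainable from its parents' genotypes, so the pedigree is consistent.

Yes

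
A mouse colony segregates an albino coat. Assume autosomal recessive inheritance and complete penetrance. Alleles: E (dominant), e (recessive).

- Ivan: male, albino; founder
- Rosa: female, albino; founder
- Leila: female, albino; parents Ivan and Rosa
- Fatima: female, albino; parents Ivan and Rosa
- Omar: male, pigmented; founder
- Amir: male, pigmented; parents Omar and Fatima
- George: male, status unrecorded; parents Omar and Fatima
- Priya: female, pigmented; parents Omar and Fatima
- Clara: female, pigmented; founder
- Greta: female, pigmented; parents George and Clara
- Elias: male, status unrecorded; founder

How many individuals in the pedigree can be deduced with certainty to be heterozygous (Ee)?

Obligate heterozygotes: Amir is pigmented so carries E and received e from Fatima (ee), so Amir is Ee; Priya is pigmented so carries E and received e from Fatima (ee), so Priya is Ee.
Every other individual is either homozygous by phenotype or has at least one consistent homozygous assignment, so the count is 2.

2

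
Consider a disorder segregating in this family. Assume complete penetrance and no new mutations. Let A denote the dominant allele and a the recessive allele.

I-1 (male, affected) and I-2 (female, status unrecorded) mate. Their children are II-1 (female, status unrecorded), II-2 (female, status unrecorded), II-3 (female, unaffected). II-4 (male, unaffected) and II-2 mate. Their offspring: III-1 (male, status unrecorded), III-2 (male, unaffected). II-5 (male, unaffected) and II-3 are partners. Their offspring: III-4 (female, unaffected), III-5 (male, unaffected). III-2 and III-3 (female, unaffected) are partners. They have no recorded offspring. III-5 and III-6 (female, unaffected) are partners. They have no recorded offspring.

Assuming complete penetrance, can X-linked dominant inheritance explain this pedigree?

Under X-linked dominant, II-3 (unaffected, female) cannot arise from I-1 (affected) × I-2 (unrecorded).

No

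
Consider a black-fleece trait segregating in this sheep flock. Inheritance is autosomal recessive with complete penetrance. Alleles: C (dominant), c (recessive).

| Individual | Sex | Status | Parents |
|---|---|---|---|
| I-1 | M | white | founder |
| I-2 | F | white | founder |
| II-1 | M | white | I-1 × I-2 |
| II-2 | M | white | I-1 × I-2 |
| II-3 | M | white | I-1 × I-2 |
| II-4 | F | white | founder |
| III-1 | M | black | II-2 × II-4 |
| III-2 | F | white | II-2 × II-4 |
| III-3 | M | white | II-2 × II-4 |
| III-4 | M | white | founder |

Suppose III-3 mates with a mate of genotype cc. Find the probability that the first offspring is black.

II-2 is white so carries C and passed c to III-1 (cc), so II-2 is Cc.
II-4 is white so carries C and passed c to III-1 (cc), so II-4 is Cc.
III-3 is a white offspring of II-2 (Cc) × II-4 (Cc), whose cross gives 1/4 CC : 1/2 Cc : 1/4 cc; conditioning on being white, III-3 is CC with probability 1/3, Cc with probability 2/3.
Summing over parental genotype combinations, P(offspring is black) = 2/3·1/2 = 1/3.

1/3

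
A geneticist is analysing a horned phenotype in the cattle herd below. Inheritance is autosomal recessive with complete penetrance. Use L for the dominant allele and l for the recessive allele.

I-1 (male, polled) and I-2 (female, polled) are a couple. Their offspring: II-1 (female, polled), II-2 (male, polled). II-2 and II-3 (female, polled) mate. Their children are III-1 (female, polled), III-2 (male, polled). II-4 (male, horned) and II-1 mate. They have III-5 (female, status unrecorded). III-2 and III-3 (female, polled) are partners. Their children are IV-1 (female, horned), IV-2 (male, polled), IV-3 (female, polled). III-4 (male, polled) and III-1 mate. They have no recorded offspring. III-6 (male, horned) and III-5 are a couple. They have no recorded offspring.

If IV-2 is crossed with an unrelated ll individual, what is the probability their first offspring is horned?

III-2 is polled so carries L and passed l to IV-1 (ll), so III-2 is Ll.
III-3 is polled so carries L and passed l to IV-1 (ll), so III-3 is Ll.
IV-2 is a polled offspring of III-2 (Ll) × III-3 (Ll), whose cross gives 1/4 LL : 1/2 Ll : 1/4 ll; conditioning on being polled, IV-2 is LL with probability 1/3, Ll with probability 2/3.
Summing over parental genotype combinations, P(offspring is horned) = 2/3·1/2 = 1/3.

1/3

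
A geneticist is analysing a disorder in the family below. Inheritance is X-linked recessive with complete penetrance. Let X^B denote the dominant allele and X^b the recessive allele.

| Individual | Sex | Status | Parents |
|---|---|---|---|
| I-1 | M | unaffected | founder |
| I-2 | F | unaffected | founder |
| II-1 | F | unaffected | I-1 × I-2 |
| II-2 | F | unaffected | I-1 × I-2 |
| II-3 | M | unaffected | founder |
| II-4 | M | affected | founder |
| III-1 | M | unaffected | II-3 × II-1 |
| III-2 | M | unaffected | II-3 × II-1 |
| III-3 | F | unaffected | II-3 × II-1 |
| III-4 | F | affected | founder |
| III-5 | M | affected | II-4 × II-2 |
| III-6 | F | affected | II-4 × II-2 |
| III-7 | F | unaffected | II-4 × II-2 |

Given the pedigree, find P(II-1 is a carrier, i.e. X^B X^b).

1/5

I-1 is unaffected, so I-1 is X^B Y.
I-2 is unaffected so carries B and passed b to II-2 (X^B X^b, whose B came from I-1), so I-2 is X^B X^b.
Their cross gives offspring ratios 1/2 X^B X^B : 1/2 X^B X^b. Conditioning on II-1 being unaffected, P(X^B X^b) = 1/2 / 1 = 1/2 before taking II-1's own offspring into account.
II-3 is unaffected, so II-3 is X^B Y.
Now use II-1's offspring. Probability of each recorded status — unaffected son III-1: 1/2 if II-1 is X^B X^b, 1 if X^B X^B; unaffected son III-2: 1/2 if II-1 is X^B X^b, 1 if X^B X^B. (III-3: equally likely either way, so uninformative.)
Bayes: P(X^B X^b) = 1/2·1/4 / (1/2·1/4 + 1/2·1) = 1/5.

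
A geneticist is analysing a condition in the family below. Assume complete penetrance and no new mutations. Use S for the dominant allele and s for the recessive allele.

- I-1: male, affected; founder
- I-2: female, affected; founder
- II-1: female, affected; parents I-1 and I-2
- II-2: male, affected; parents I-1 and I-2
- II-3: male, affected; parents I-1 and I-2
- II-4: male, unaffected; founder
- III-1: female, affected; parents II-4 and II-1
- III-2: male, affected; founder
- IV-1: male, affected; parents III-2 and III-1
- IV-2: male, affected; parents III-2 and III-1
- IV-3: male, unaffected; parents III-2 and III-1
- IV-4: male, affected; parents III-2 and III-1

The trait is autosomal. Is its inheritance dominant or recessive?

III-2 and III-1 are both affected yet have an unaffected child IV-3. Under a recessive model two affected parents are homozygous and every child would be affected, so the trait cannot be recessive.

dominant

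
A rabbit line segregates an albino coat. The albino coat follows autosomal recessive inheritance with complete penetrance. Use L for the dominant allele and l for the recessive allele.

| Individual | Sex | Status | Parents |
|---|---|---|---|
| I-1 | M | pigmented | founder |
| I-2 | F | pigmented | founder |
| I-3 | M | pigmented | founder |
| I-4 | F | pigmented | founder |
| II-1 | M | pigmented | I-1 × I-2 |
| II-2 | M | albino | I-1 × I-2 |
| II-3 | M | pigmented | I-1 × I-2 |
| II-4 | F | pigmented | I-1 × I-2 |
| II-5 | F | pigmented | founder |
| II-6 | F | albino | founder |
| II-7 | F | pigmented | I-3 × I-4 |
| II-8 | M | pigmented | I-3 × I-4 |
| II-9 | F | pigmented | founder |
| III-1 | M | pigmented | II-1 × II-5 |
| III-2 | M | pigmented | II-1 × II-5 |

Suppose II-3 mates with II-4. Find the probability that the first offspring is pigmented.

8/9

I-1 is pigmented so carries L and passed l to II-2 (ll), so I-1 is Ll.
I-2 is pigmented so carries L and passed l to II-2 (ll), so I-2 is Ll.
II-3 is a pigmented offspring of I-1 (Ll) × I-2 (Ll), whose cross gives 1/4 LL : 1/2 Ll : 1/4 ll; conditioning on being pigmented, II-3 is LL with probability 1/3, Ll with probability 2/3.
II-4 is a pigmented offspring of I-1 (Ll) × I-2 (Ll), whose cross gives 1/4 LL : 1/2 Ll : 1/4 ll; conditioning on being pigmented, II-4 is LL with probability 1/3, Ll with probability 2/3.
Summing over parental genotype combinations, P(offspring is pigmented) = 1/9·1 + 2/9·1 + 2/9·1 + 4/9·3/4 = 8/9.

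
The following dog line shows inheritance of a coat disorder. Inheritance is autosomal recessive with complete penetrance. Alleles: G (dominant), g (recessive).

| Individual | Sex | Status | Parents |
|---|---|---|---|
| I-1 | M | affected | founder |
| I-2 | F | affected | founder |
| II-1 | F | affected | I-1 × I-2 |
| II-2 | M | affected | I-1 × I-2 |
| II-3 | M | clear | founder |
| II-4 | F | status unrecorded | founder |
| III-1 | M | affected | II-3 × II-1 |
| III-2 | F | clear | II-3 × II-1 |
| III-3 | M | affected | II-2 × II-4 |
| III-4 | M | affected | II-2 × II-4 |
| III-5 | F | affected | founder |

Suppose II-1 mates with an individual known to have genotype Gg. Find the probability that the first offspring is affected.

1/2

II-1 is affected, so II-1 is gg.
The cross gives 1/2 Gg : 1/2 gg, so P(offspring is affected) = 1/2.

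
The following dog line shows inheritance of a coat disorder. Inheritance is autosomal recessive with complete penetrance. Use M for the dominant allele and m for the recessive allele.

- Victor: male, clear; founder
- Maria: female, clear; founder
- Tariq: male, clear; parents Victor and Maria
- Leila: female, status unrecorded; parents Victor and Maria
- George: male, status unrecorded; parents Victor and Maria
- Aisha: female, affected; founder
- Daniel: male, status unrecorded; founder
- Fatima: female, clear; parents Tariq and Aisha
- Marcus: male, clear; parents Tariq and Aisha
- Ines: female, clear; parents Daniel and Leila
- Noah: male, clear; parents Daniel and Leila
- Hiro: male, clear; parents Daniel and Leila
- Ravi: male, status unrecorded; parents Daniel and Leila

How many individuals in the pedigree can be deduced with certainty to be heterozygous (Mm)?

Obligate heterozygotes: Fatima is clear so carries M and received m from Aisha (mm), so Fatima is Mm; Marcus is clear so carries M and received m from Aisha (mm), so Marcus is Mm.
Every other individual is either homozygous by phenotype or has at least one consistent homozygous assignment, so the count is 2.

2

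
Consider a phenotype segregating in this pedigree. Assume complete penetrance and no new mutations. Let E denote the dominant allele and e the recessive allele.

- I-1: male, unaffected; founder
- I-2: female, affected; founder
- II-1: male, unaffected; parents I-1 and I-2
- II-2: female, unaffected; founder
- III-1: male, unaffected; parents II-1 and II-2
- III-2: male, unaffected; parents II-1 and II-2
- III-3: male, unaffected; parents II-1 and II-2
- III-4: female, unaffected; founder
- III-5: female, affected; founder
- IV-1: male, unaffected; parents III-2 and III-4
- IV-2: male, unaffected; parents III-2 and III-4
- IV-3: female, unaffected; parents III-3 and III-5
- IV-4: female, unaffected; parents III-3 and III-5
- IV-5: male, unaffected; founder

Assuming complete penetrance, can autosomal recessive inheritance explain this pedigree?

A consistent assignment under autosomal recessive exists: I-1 EE, I-2 ee, II-1 Ee, II-2 EE, III-1 EE, III-2 EE, III-3 EE, III-4 EE, III-5 ee, IV-1 EE, IV-2 EE, IV-3 Ee, IV-4 Ee, IV-5 EE.
In this assignment every recorded phenotype matches its genotype and every non-founder's genotype is obtainable from its parents' genotypes, so the pedigree is consistent.

Yes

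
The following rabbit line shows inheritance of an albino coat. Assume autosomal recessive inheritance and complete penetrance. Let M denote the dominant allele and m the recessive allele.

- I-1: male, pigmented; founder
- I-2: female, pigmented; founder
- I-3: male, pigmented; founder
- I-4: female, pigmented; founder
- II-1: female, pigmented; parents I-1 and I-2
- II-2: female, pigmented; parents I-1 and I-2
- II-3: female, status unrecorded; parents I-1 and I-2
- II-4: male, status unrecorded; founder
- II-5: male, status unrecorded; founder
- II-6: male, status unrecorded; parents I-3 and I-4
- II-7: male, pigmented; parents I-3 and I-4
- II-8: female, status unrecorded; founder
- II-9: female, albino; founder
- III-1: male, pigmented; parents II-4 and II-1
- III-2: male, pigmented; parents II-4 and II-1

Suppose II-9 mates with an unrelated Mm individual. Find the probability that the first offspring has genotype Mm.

II-9 is albino, so II-9 is mm.
The cross gives 1/2 Mm : 1/2 mm, so P(offspring has genotype Mm) = 1/2.

1/2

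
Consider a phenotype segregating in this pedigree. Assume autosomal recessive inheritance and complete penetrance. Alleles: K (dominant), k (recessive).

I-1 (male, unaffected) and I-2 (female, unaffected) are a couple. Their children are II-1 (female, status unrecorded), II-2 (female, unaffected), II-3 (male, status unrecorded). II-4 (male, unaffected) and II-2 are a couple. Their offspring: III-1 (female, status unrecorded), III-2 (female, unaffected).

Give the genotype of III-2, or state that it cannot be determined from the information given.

cannot be determined

III-2's phenotype allows KK or Kk, and no parent or child forces a single allele at both positions; consistent genotype assignments exist with III-2 as KK or Kk.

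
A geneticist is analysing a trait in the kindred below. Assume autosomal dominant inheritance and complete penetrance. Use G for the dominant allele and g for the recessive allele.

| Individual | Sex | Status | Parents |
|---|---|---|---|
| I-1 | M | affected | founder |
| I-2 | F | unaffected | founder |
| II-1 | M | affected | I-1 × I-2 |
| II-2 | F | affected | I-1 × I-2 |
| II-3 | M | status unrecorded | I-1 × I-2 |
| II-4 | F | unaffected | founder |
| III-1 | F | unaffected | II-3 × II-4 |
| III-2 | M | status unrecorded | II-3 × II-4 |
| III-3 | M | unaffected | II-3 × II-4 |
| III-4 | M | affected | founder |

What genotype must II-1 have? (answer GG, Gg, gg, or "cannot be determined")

Gg

From phenotype alone, II-1 is GG or Gg.
II-1 is affected so carries G and received g from I-2 (gg), so II-1 is Gg.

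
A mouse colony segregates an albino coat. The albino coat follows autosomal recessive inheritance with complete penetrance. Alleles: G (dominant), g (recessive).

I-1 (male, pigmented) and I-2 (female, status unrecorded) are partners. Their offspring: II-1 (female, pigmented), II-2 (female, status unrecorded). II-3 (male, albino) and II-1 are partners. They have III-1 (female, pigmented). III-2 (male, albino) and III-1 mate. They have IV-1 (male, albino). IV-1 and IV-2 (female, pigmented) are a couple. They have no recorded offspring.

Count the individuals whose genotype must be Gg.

1

Obligate heterozygotes: III-1 is pigmented so carries G and received g from II-3 (gg), so III-1 is Gg.
Every other individual is either homozygous by phenotype or has at least one consistent homozygous assignment, so the count is 1.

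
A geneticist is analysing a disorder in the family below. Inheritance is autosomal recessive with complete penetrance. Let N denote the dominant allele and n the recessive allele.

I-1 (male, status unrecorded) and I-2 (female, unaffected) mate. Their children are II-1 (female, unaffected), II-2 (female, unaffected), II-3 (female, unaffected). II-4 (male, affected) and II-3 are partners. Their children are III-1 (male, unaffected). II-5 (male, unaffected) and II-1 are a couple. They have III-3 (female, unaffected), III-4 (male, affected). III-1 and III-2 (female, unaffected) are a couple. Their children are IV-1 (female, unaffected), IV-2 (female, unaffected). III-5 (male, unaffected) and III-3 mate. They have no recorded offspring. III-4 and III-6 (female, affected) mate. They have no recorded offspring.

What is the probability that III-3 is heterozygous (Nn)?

II-5 is unaffected so carries N and passed n to III-4 (nn), so II-5 is Nn.
II-1 is unaffected so carries N and passed n to III-4 (nn), so II-1 is Nn.
Their cross gives offspring ratios 1/4 NN : 1/2 Nn : 1/4 nn. Conditioning on III-3 being unaffected, P(Nn) = 1/2 / 3/4 = 2/3.

2/3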